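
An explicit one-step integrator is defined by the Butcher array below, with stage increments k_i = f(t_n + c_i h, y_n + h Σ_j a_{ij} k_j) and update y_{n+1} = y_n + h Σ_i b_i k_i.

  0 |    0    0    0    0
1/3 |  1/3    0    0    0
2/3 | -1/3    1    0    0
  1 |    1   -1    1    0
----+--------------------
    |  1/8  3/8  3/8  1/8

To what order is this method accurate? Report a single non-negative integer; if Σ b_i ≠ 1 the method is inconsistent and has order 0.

b = (1/8, 3/8, 3/8, 1/8)
c = (0, 1/3, 2/3, 1)
Ac = (0, 0, 1/3, 1/3)
Σ b_i: 1/8·1 + 3/8·1 + 3/8·1 + 1/8·1 = 1 ✓
b·c: 3/8·1/3 + 3/8·2/3 + 1/8·1 = 1/2 ✓
b·c²: 3/8·1/9 + 3/8·4/9 + 1/8·1 = 1/3 ✓
b·Ac: 3/8·1/3 + 1/8·1/3 = 1/6 ✓
b·c³: 3/8·1/27 + 3/8·8/27 + 1/8·1 = 1/4 ✓
b·(c∘Ac): 3/8·2/9 + 1/8·1/3 = 1/8 ✓
b·Ac²: 3/8·1/9 + 1/8·1/3 = 1/12 ✓
b·A²c: 1/8·1/3 = 1/24 ✓; 4 stages ⇒ order 4.

4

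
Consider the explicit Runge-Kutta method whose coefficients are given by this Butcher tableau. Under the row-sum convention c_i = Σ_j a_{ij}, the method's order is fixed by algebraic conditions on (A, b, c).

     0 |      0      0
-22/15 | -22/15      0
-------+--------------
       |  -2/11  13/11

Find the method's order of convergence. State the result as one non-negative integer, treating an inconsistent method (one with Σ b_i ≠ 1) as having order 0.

1

b = (-2/11, 13/11)
c = (0, -22/15)
Σ b_i: (-2/11)·1 + 13/11·1 = 1 ✓
b·c: 13/11·(-22/15) = -26/15 ≠ 1/2 ⇒ order 1.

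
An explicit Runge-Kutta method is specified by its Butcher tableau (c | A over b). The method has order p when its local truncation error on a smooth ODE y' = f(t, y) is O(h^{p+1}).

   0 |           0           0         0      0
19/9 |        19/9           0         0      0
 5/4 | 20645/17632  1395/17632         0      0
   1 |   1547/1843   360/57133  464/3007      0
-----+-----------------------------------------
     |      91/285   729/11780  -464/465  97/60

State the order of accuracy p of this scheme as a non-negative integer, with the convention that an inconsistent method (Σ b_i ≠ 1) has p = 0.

b = (91/285, 729/11780, -464/465, 97/60)
c = (0, 19/9, 5/4, 1)
Ac = (0, 0, 155/928, 20/97)
Σ b_i: 91/285·1 + 729/11780·1 + (-464/465)·1 + 97/60·1 = 1 ✓
b·c: 729/11780·19/9 + (-464/465)·5/4 + 97/60·1 = 1/2 ✓
b·c²: 729/11780·361/81 + (-464/465)·25/16 + 97/60·1 = 1/3 ✓
b·Ac: (-464/465)·155/928 + 97/60·20/97 = 1/6 ✓
b·c³: 729/11780·6859/729 + (-464/465)·125/64 + 97/60·1 = 1/4 ✓
b·(c∘Ac): (-464/465)·775/3712 + 97/60·20/97 = 1/8 ✓
b·Ac²: (-464/465)·2945/8352 + 97/60·235/873 = 1/12 ✓
b·A²c: 97/60·5/194 = 1/24 ✓; 4 stages ⇒ order 4.

4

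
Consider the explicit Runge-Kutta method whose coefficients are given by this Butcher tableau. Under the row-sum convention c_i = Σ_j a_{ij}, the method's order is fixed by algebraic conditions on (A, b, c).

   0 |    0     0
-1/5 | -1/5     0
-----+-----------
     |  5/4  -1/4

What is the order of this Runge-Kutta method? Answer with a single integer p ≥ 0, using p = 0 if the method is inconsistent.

1

b = (5/4, -1/4)
c = (0, -1/5)
Σ b_i: 5/4·1 + (-1/4)·1 = 1 ✓
b·c: (-1/4)·(-1/5) = 1/20 ≠ 1/2 ⇒ order 1.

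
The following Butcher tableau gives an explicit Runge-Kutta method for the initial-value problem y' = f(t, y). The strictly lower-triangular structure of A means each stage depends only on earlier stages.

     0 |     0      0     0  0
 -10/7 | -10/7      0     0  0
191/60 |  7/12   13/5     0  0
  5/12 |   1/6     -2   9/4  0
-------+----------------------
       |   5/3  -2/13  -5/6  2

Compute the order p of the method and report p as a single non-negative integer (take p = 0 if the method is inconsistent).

0

b = (5/3, -2/13, -5/6, 2)
c = (0, -10/7, 191/60, 5/12)
Ac = (0, 0, -26/7, 5611/560)
Σ b_i: 5/3·1 + (-2/13)·1 + (-5/6)·1 + 2·1 = 209/78 ≠ 1 ⇒ order 0.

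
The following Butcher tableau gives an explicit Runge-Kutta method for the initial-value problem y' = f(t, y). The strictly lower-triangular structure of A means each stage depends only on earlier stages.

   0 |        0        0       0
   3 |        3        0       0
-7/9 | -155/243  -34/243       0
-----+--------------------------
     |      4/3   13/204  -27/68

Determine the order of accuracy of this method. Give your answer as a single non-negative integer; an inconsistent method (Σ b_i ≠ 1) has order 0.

3

b = (4/3, 13/204, -27/68)
c = (0, 3, -7/9)
Ac = (0, 0, -34/81)
Σ b_i: 4/3·1 + 13/204·1 + (-27/68)·1 = 1 ✓
b·c: 13/204·3 + (-27/68)·(-7/9) = 1/2 ✓
b·c²: 13/204·9 + (-27/68)·49/81 = 1/3 ✓
b·Ac: (-27/68)·(-34/81) = 1/6 ✓; 3 stages ⇒ order 3.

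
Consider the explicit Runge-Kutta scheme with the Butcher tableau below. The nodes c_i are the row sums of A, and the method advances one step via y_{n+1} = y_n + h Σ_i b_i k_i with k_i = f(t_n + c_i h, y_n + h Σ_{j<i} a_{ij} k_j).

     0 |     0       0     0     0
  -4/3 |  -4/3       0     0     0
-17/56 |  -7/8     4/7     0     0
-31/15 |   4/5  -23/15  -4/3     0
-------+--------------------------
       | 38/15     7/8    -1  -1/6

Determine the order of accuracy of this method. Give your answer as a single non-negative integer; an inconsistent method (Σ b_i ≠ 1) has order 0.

0

b = (38/15, 7/8, -1, -1/6)
c = (0, -4/3, -17/56, -31/15)
Ac = (0, 0, -16/21, 1543/630)
Σ b_i: 38/15·1 + 7/8·1 + (-1)·1 + (-1/6)·1 = 269/120 ≠ 1 ⇒ order 0.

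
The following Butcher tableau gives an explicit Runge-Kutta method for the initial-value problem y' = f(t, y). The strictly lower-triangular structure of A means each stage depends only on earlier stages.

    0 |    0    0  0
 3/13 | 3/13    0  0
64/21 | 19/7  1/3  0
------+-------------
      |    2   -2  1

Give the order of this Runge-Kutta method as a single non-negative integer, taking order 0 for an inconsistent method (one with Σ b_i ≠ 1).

1

b = (2, -2, 1)
c = (0, 3/13, 64/21)
Ac = (0, 0, 1/13)
Σ b_i: 2·1 + (-2)·1 + 1·1 = 1 ✓
b·c: (-2)·3/13 + 1·64/21 = 706/273 ≠ 1/2 ⇒ order 1.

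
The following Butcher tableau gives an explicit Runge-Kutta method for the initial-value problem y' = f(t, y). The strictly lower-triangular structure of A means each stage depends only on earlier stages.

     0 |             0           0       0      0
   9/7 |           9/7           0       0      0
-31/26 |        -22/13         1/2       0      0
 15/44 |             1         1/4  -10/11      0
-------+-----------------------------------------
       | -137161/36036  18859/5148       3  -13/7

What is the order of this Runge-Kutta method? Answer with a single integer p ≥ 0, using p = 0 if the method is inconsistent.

2

b = (-137161/36036, 18859/5148, 3, -13/7)
c = (0, 9/7, -31/26, 15/44)
Ac = (0, 0, 9/14, 5627/4004)
Σ b_i: (-137161/36036)·1 + 18859/5148·1 + 3·1 + (-13/7)·1 = 1 ✓
b·c: 18859/5148·9/7 + 3·(-31/26) + (-13/7)·15/44 = 1/2 ✓
b·c²: 18859/5148·81/49 + 3·961/676 + (-13/7)·225/1936 = 161999085/16032016 ≠ 1/3 ⇒ order 2.
b·Ac: 3·9/14 + (-13/7)·5627/4004 = -1469/2156 ≠ 1/6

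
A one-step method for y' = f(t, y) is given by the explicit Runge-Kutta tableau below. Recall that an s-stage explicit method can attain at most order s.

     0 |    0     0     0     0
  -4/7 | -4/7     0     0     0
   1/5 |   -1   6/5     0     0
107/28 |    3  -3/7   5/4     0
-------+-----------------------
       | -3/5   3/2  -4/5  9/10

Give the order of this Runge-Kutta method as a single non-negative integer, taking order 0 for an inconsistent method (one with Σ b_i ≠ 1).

b = (-3/5, 3/2, -4/5, 9/10)
c = (0, -4/7, 1/5, 107/28)
Ac = (0, 0, -24/35, 97/196)
Σ b_i: (-3/5)·1 + 3/2·1 + (-4/5)·1 + 9/10·1 = 1 ✓
b·c: 3/2·(-4/7) + (-4/5)·1/5 + 9/10·107/28 = 3391/1400 ≠ 1/2 ⇒ order 1.

1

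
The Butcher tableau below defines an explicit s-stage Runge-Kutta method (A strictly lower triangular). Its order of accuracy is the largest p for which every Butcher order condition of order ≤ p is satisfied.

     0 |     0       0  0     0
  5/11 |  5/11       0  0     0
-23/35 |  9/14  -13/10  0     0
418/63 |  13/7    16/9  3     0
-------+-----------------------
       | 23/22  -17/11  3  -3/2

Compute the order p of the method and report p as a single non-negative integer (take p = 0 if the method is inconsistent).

1

b = (23/22, -17/11, 3, -3/2)
c = (0, 5/11, -23/35, 418/63)
Ac = (0, 0, -13/22, -4031/3465)
Σ b_i: 23/22·1 + (-17/11)·1 + 3·1 + (-3/2)·1 = 1 ✓
b·c: (-17/11)·5/11 + 3·(-23/35) + (-3/2)·418/63 = -160417/12705 ≠ 1/2 ⇒ order 1.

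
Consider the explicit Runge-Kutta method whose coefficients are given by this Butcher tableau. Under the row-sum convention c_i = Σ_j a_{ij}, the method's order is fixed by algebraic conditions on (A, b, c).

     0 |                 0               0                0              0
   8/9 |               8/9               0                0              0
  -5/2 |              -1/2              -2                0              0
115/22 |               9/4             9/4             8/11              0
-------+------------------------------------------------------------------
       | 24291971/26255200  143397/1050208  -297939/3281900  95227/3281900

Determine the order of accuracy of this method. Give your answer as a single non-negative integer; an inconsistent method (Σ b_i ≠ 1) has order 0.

3

b = (24291971/26255200, 143397/1050208, -297939/3281900, 95227/3281900)
c = (0, 8/9, -5/2, 115/22)
Ac = (0, 0, -16/9, 2/11)
Σ b_i: 24291971/26255200·1 + 143397/1050208·1 + (-297939/3281900)·1 + 95227/3281900·1 = 1 ✓
b·c: 143397/1050208·8/9 + (-297939/3281900)·(-5/2) + 95227/3281900·115/22 = 1/2 ✓
b·c²: 143397/1050208·64/81 + (-297939/3281900)·25/4 + 95227/3281900·13225/484 = 1/3 ✓
b·Ac: (-297939/3281900)·(-16/9) + 95227/3281900·2/11 = 1/6 ✓
b·c³: 143397/1050208·512/729 + (-297939/3281900)·(-125/8) + 95227/3281900·1520875/10648 = 882516941/155955888 ≠ 1/4 ⇒ order 3.
b·(c∘Ac): (-297939/3281900)·40/9 + 95227/3281900·115/121 = -740201/1969140 ≠ 1/8
b·Ac²: (-297939/3281900)·(-128/81) + 95227/3281900·626/99 = 2896991/8861130 ≠ 1/12
b·A²c: 95227/3281900·(-128/99) = -277024/7384275 ≠ 1/24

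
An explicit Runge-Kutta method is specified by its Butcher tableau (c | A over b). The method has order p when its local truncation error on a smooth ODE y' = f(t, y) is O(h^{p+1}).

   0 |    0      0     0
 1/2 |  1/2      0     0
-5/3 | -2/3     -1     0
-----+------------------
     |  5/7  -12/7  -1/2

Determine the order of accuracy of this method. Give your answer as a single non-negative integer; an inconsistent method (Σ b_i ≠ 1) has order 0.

b = (5/7, -12/7, -1/2)
c = (0, 1/2, -5/3)
Ac = (0, 0, -1/2)
Σ b_i: 5/7·1 + (-12/7)·1 + (-1/2)·1 = -3/2 ≠ 1 ⇒ order 0.

0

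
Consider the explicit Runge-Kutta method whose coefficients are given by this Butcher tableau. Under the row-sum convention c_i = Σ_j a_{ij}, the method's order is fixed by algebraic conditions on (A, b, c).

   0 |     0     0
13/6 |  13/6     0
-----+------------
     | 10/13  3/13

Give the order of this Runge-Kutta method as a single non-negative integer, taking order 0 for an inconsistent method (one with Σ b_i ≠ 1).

b = (10/13, 3/13)
c = (0, 13/6)
Σ b_i: 10/13·1 + 3/13·1 = 1 ✓
b·c: 3/13·13/6 = 1/2 ✓; 2 stages ⇒ order 2.

2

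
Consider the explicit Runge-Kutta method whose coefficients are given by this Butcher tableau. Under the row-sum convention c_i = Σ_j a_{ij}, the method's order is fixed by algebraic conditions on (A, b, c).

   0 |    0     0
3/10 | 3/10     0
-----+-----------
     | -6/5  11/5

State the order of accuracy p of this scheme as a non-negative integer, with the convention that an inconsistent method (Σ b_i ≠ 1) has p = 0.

b = (-6/5, 11/5)
c = (0, 3/10)
Σ b_i: (-6/5)·1 + 11/5·1 = 1 ✓
b·c: 11/5·3/10 = 33/50 ≠ 1/2 ⇒ order 1.

1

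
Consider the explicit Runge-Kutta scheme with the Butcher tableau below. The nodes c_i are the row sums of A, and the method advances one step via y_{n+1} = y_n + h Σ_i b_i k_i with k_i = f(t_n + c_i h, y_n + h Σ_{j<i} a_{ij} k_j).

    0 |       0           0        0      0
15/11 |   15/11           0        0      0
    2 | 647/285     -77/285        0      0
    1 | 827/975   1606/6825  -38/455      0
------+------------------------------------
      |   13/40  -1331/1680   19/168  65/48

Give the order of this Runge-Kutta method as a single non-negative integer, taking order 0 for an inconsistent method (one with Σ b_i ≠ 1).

4

b = (13/40, -1331/1680, 19/168, 65/48)
c = (0, 15/11, 2, 1)
Ac = (0, 0, -7/19, 2/13)
Σ b_i: 13/40·1 + (-1331/1680)·1 + 19/168·1 + 65/48·1 = 1 ✓
b·c: (-1331/1680)·15/11 + 19/168·2 + 65/48·1 = 1/2 ✓
b·c²: (-1331/1680)·225/121 + 19/168·4 + 65/48·1 = 1/3 ✓
b·Ac: 19/168·(-7/19) + 65/48·2/13 = 1/6 ✓
b·c³: (-1331/1680)·3375/1331 + 19/168·8 + 65/48·1 = 1/4 ✓
b·(c∘Ac): 19/168·(-14/19) + 65/48·2/13 = 1/8 ✓
b·Ac²: 19/168·(-105/209) + 65/48·74/715 = 1/12 ✓
b·A²c: 65/48·2/65 = 1/24 ✓; 4 stages ⇒ order 4.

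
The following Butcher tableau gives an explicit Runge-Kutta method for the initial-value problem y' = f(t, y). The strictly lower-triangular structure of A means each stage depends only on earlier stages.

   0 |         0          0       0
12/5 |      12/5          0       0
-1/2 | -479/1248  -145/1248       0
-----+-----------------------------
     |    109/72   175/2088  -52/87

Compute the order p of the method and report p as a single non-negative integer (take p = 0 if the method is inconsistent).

b = (109/72, 175/2088, -52/87)
c = (0, 12/5, -1/2)
Ac = (0, 0, -29/104)
Σ b_i: 109/72·1 + 175/2088·1 + (-52/87)·1 = 1 ✓
b·c: 175/2088·12/5 + (-52/87)·(-1/2) = 1/2 ✓
b·c²: 175/2088·144/25 + (-52/87)·1/4 = 1/3 ✓
b·Ac: (-52/87)·(-29/104) = 1/6 ✓; 3 stages ⇒ order 3.

3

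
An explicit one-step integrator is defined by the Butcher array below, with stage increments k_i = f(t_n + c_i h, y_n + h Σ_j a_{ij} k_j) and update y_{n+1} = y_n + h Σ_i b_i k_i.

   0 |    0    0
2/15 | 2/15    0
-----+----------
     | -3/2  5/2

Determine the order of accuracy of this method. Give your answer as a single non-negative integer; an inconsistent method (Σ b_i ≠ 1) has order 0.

1

b = (-3/2, 5/2)
c = (0, 2/15)
Σ b_i: (-3/2)·1 + 5/2·1 = 1 ✓
b·c: 5/2·2/15 = 1/3 ≠ 1/2 ⇒ order 1.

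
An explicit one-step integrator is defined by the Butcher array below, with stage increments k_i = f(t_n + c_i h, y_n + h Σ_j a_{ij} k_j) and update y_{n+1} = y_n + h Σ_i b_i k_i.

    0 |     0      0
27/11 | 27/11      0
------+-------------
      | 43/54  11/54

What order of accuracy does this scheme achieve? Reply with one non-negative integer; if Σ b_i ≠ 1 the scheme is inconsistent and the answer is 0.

b = (43/54, 11/54)
c = (0, 27/11)
Σ b_i: 43/54·1 + 11/54·1 = 1 ✓
b·c: 11/54·27/11 = 1/2 ✓; 2 stages ⇒ order 2.

2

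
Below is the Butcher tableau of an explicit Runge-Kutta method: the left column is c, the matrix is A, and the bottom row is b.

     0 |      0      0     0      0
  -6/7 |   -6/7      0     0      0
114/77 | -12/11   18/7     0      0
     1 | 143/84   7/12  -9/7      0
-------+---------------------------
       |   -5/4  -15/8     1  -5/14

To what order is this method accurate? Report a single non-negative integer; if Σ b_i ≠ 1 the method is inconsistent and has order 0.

0

b = (-5/4, -15/8, 1, -5/14)
c = (0, -6/7, 114/77, 1)
Ac = (0, 0, -108/49, -2591/1078)
Σ b_i: (-5/4)·1 + (-15/8)·1 + 1·1 + (-5/14)·1 = -139/56 ≠ 1 ⇒ order 0.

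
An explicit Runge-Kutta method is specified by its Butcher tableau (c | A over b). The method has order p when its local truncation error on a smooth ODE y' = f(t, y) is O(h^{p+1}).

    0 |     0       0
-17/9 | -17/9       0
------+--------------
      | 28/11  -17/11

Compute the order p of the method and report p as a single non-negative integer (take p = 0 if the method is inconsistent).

b = (28/11, -17/11)
c = (0, -17/9)
Σ b_i: 28/11·1 + (-17/11)·1 = 1 ✓
b·c: (-17/11)·(-17/9) = 289/99 ≠ 1/2 ⇒ order 1.

1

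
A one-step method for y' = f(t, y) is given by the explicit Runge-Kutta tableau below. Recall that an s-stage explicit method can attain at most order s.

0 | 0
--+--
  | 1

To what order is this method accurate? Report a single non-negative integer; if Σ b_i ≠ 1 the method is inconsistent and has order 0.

1

b = (1)
c = (0)
Σ b_i: 1·1 = 1 ✓; 1 stage ⇒ order 1.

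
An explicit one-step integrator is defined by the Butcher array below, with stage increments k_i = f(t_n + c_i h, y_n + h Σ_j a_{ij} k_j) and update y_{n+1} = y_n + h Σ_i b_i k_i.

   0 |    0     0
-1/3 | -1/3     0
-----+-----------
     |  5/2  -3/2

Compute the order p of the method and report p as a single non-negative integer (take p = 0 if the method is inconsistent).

2

b = (5/2, -3/2)
c = (0, -1/3)
Σ b_i: 5/2·1 + (-3/2)·1 = 1 ✓
b·c: (-3/2)·(-1/3) = 1/2 ✓; 2 stages ⇒ order 2.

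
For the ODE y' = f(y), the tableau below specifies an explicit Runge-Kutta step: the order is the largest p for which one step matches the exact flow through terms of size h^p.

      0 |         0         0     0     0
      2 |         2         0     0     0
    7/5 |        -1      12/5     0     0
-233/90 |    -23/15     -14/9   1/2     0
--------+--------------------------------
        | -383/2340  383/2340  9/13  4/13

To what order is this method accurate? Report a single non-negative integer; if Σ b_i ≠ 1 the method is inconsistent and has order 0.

2

b = (-383/2340, 383/2340, 9/13, 4/13)
c = (0, 2, 7/5, -233/90)
Ac = (0, 0, 24/5, -217/90)
Σ b_i: (-383/2340)·1 + 383/2340·1 + 9/13·1 + 4/13·1 = 1 ✓
b·c: 383/2340·2 + 9/13·7/5 + 4/13·(-233/90) = 1/2 ✓
b·c²: 383/2340·4 + 9/13·49/25 + 4/13·54289/8100 = 21449/5265 ≠ 1/3 ⇒ order 2.
b·Ac: 9/13·24/5 + 4/13·(-217/90) = 302/117 ≠ 1/6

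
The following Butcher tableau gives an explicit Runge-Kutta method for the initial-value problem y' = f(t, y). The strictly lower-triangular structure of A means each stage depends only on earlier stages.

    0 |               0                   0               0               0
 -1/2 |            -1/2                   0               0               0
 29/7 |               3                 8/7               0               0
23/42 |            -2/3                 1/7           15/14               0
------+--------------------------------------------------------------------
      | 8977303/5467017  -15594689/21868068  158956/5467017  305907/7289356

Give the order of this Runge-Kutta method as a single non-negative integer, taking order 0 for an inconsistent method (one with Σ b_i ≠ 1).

b = (8977303/5467017, -15594689/21868068, 158956/5467017, 305907/7289356)
c = (0, -1/2, 29/7, 23/42)
Ac = (0, 0, -4/7, 214/49)
Σ b_i: 8977303/5467017·1 + (-15594689/21868068)·1 + 158956/5467017·1 + 305907/7289356·1 = 1 ✓
b·c: (-15594689/21868068)·(-1/2) + 158956/5467017·29/7 + 305907/7289356·23/42 = 1/2 ✓
b·c²: (-15594689/21868068)·1/4 + 158956/5467017·841/49 + 305907/7289356·529/1764 = 1/3 ✓
b·Ac: 158956/5467017·(-4/7) + 305907/7289356·214/49 = 1/6 ✓
b·c³: (-15594689/21868068)·(-1/8) + 158956/5467017·24389/343 + 305907/7289356·12167/74088 = 1987031983/918458856 ≠ 1/4 ⇒ order 3.
b·(c∘Ac): 158956/5467017·(-116/49) + 305907/7289356·2461/1029 = 4827511/153076476 ≠ 1/8
b·Ac²: 158956/5467017·2/7 + 305907/7289356·25279/1372 = 478536983/612305904 ≠ 1/12
b·A²c: 305907/7289356·(-30/49) = -93645/3644678 ≠ 1/24

3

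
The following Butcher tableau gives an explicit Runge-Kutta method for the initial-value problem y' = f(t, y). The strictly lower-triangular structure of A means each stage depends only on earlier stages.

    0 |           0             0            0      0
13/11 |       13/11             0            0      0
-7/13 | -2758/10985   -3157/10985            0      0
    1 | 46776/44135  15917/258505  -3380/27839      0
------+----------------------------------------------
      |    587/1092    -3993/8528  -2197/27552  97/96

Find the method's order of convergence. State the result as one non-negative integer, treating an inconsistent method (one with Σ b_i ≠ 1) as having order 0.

b = (587/1092, -3993/8528, -2197/27552, 97/96)
c = (0, 13/11, -7/13, 1)
Ac = (0, 0, -287/845, 67/485)
Σ b_i: 587/1092·1 + (-3993/8528)·1 + (-2197/27552)·1 + 97/96·1 = 1 ✓
b·c: (-3993/8528)·13/11 + (-2197/27552)·(-7/13) + 97/96·1 = 1/2 ✓
b·c²: (-3993/8528)·169/121 + (-2197/27552)·49/169 + 97/96·1 = 1/3 ✓
b·Ac: (-2197/27552)·(-287/845) + 97/96·67/485 = 1/6 ✓
b·c³: (-3993/8528)·2197/1331 + (-2197/27552)·(-343/2197) + 97/96·1 = 1/4 ✓
b·(c∘Ac): (-2197/27552)·2009/10985 + 97/96·67/485 = 1/8 ✓
b·Ac²: (-2197/27552)·(-287/715) + 97/96·271/5335 = 1/12 ✓
b·A²c: 97/96·4/97 = 1/24 ✓; 4 stages ⇒ order 4.

4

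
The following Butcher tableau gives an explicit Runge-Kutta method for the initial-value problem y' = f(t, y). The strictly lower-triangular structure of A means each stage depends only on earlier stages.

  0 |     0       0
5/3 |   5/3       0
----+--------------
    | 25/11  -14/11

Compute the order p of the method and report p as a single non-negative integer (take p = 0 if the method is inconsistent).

1

b = (25/11, -14/11)
c = (0, 5/3)
Σ b_i: 25/11·1 + (-14/11)·1 = 1 ✓
b·c: (-14/11)·5/3 = -70/33 ≠ 1/2 ⇒ order 1.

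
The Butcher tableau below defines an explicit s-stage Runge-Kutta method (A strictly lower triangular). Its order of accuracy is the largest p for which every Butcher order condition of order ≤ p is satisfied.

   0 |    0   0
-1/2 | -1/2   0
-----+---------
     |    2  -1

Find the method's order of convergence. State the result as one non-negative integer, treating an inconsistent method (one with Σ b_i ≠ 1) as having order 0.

2

b = (2, -1)
c = (0, -1/2)
Σ b_i: 2·1 + (-1)·1 = 1 ✓
b·c: (-1)·(-1/2) = 1/2 ✓; 2 stages ⇒ order 2.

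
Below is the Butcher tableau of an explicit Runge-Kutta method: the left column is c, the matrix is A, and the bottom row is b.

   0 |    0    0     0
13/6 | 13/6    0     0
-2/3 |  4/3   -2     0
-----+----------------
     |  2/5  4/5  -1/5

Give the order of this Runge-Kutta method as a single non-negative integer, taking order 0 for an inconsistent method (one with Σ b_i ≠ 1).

b = (2/5, 4/5, -1/5)
c = (0, 13/6, -2/3)
Ac = (0, 0, -13/3)
Σ b_i: 2/5·1 + 4/5·1 + (-1/5)·1 = 1 ✓
b·c: 4/5·13/6 + (-1/5)·(-2/3) = 28/15 ≠ 1/2 ⇒ order 1.

1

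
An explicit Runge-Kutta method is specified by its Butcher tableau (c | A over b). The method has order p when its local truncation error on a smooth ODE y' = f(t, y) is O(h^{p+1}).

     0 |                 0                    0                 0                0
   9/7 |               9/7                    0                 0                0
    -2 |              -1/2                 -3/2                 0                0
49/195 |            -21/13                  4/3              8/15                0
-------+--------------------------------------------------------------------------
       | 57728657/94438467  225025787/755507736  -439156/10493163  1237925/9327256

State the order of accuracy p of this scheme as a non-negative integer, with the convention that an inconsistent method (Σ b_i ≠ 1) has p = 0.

b = (57728657/94438467, 225025787/755507736, -439156/10493163, 1237925/9327256)
c = (0, 9/7, -2, 49/195)
Ac = (0, 0, -27/14, 68/105)
Σ b_i: 57728657/94438467·1 + 225025787/755507736·1 + (-439156/10493163)·1 + 1237925/9327256·1 = 1 ✓
b·c: 225025787/755507736·9/7 + (-439156/10493163)·(-2) + 1237925/9327256·49/195 = 1/2 ✓
b·c²: 225025787/755507736·81/49 + (-439156/10493163)·4 + 1237925/9327256·2401/38025 = 1/3 ✓
b·Ac: (-439156/10493163)·(-27/14) + 1237925/9327256·68/105 = 1/6 ✓
b·c³: 225025787/755507736·729/343 + (-439156/10493163)·(-8) + 1237925/9327256·117649/7414875 = 27785584961/28646334990 ≠ 1/4 ⇒ order 3.
b·(c∘Ac): (-439156/10493163)·27/7 + 1237925/9327256·476/2925 = -20541527/146904282 ≠ 1/8
b·Ac²: (-439156/10493163)·(-243/98) + 1237925/9327256·3188/735 = 33270983/48968094 ≠ 1/12
b·A²c: 1237925/9327256·(-36/35) = -2228265/16322698 ≠ 1/24

3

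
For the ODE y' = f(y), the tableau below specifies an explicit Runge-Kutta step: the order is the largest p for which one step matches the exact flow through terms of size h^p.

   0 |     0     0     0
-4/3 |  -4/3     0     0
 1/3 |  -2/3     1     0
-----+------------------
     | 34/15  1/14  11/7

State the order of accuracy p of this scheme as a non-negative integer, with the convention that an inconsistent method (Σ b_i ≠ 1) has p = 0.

b = (34/15, 1/14, 11/7)
c = (0, -4/3, 1/3)
Ac = (0, 0, -4/3)
Σ b_i: 34/15·1 + 1/14·1 + 11/7·1 = 821/210 ≠ 1 ⇒ order 0.

0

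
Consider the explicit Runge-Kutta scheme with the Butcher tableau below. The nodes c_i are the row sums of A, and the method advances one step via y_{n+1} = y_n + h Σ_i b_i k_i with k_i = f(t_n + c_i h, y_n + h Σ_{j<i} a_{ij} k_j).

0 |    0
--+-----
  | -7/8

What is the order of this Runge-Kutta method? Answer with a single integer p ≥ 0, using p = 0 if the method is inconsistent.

b = (-7/8)
c = (0)
Σ b_i: (-7/8)·1 = -7/8 ≠ 1 ⇒ order 0.

0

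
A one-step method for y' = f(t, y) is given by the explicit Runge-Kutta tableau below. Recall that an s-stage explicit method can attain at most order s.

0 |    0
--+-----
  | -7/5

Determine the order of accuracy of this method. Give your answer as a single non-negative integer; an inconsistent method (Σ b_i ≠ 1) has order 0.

b = (-7/5)
c = (0)
Σ b_i: (-7/5)·1 = -7/5 ≠ 1 ⇒ order 0.

0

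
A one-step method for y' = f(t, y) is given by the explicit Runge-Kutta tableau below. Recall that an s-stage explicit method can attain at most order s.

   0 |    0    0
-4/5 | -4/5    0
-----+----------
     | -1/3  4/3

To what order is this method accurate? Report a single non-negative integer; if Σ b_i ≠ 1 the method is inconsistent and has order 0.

b = (-1/3, 4/3)
c = (0, -4/5)
Σ b_i: (-1/3)·1 + 4/3·1 = 1 ✓
b·c: 4/3·(-4/5) = -16/15 ≠ 1/2 ⇒ order 1.

1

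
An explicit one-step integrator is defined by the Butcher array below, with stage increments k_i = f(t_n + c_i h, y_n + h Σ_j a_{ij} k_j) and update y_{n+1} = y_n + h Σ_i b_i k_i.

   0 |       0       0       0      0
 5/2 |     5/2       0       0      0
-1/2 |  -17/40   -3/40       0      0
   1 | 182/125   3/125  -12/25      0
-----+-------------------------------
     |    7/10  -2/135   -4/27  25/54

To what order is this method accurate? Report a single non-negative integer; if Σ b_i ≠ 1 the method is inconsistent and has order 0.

4

b = (7/10, -2/135, -4/27, 25/54)
c = (0, 5/2, -1/2, 1)
Ac = (0, 0, -3/16, 3/10)
Σ b_i: 7/10·1 + (-2/135)·1 + (-4/27)·1 + 25/54·1 = 1 ✓
b·c: (-2/135)·5/2 + (-4/27)·(-1/2) + 25/54·1 = 1/2 ✓
b·c²: (-2/135)·25/4 + (-4/27)·1/4 + 25/54·1 = 1/3 ✓
b·Ac: (-4/27)·(-3/16) + 25/54·3/10 = 1/6 ✓
b·c³: (-2/135)·125/8 + (-4/27)·(-1/8) + 25/54·1 = 1/4 ✓
b·(c∘Ac): (-4/27)·3/32 + 25/54·3/10 = 1/8 ✓
b·Ac²: (-4/27)·(-15/32) + 25/54·3/100 = 1/12 ✓
b·A²c: 25/54·9/100 = 1/24 ✓; 4 stages ⇒ order 4.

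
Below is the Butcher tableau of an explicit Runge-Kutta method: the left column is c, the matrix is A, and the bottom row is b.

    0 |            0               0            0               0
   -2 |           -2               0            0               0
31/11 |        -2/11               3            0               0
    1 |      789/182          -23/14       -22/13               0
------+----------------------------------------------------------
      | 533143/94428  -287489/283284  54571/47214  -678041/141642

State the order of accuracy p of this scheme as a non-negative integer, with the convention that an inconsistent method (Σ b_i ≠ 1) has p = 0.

3

b = (533143/94428, -287489/283284, 54571/47214, -678041/141642)
c = (0, -2, 31/11, 1)
Ac = (0, 0, -6, -135/91)
Σ b_i: 533143/94428·1 + (-287489/283284)·1 + 54571/47214·1 + (-678041/141642)·1 = 1 ✓
b·c: (-287489/283284)·(-2) + 54571/47214·31/11 + (-678041/141642)·1 = 1/2 ✓
b·c²: (-287489/283284)·4 + 54571/47214·961/121 + (-678041/141642)·1 = 1/3 ✓
b·Ac: 54571/47214·(-6) + (-678041/141642)·(-135/91) = 1/6 ✓
b·c³: (-287489/283284)·(-8) + 54571/47214·29791/1331 + (-678041/141642)·1 = 689368/23607 ≠ 1/4 ⇒ order 3.
b·(c∘Ac): 54571/47214·(-186/11) + (-678041/141642)·(-135/91) = -195817/15738 ≠ 1/8
b·Ac²: 54571/47214·12 + (-678041/141642)·(-20032/1001) = 85434274/779031 ≠ 1/12
b·A²c: (-678041/141642)·132/13 = -1147454/23607 ≠ 1/24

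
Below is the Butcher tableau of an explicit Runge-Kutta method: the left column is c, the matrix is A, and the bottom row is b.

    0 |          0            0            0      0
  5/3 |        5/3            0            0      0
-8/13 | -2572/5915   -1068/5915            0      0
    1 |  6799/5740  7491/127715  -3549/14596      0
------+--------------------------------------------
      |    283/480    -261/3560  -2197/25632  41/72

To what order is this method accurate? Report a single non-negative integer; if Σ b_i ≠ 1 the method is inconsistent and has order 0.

b = (283/480, -261/3560, -2197/25632, 41/72)
c = (0, 5/3, -8/13, 1)
Ac = (0, 0, -356/1183, 71/287)
Σ b_i: 283/480·1 + (-261/3560)·1 + (-2197/25632)·1 + 41/72·1 = 1 ✓
b·c: (-261/3560)·5/3 + (-2197/25632)·(-8/13) + 41/72·1 = 1/2 ✓
b·c²: (-261/3560)·25/9 + (-2197/25632)·64/169 + 41/72·1 = 1/3 ✓
b·Ac: (-2197/25632)·(-356/1183) + 41/72·71/287 = 1/6 ✓
b·c³: (-261/3560)·125/27 + (-2197/25632)·(-512/2197) + 41/72·1 = 1/4 ✓
b·(c∘Ac): (-2197/25632)·2848/15379 + 41/72·71/287 = 1/8 ✓
b·Ac²: (-2197/25632)·(-1780/3549) + 41/72·61/861 = 1/12 ✓
b·A²c: 41/72·3/41 = 1/24 ✓; 4 stages ⇒ order 4.

4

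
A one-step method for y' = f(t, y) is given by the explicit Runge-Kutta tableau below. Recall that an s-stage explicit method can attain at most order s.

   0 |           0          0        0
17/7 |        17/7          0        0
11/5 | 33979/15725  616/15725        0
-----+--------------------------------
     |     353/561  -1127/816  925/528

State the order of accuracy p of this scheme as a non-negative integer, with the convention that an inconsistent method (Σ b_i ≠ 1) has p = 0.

3

b = (353/561, -1127/816, 925/528)
c = (0, 17/7, 11/5)
Ac = (0, 0, 88/925)
Σ b_i: 353/561·1 + (-1127/816)·1 + 925/528·1 = 1 ✓
b·c: (-1127/816)·17/7 + 925/528·11/5 = 1/2 ✓
b·c²: (-1127/816)·289/49 + 925/528·121/25 = 1/3 ✓
b·Ac: 925/528·88/925 = 1/6 ✓; 3 stages ⇒ order 3.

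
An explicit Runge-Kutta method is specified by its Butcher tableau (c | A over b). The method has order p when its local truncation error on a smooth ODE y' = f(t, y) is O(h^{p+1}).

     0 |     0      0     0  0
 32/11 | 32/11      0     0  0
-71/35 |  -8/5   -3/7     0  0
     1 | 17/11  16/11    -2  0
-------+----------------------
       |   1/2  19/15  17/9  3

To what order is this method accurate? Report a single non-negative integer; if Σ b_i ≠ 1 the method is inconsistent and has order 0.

0

b = (1/2, 19/15, 17/9, 3)
c = (0, 32/11, -71/35, 1)
Ac = (0, 0, -96/77, 35102/4235)
Σ b_i: 1/2·1 + 19/15·1 + 17/9·1 + 3·1 = 599/90 ≠ 1 ⇒ order 0.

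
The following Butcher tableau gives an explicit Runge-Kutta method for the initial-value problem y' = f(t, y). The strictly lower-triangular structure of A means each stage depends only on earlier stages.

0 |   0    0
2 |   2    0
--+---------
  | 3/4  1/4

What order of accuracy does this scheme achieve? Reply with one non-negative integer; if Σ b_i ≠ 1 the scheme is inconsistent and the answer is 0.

2

b = (3/4, 1/4)
c = (0, 2)
Σ b_i: 3/4·1 + 1/4·1 = 1 ✓
b·c: 1/4·2 = 1/2 ✓; 2 stages ⇒ order 2.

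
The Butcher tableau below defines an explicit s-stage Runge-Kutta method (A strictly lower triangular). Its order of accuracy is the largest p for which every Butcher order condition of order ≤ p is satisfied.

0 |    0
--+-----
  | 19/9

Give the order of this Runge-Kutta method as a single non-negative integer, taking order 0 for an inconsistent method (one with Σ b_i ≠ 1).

0

b = (19/9)
c = (0)
Σ b_i: 19/9·1 = 19/9 ≠ 1 ⇒ order 0.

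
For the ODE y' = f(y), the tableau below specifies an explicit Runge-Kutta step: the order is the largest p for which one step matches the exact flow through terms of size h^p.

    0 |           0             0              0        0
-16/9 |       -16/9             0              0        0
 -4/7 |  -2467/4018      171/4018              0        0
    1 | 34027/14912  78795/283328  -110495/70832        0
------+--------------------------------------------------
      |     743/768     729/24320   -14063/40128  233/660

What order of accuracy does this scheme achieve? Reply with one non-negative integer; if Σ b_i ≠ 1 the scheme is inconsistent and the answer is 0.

4

b = (743/768, 729/24320, -14063/40128, 233/660)
c = (0, -16/9, -4/7, 1)
Ac = (0, 0, -152/2009, 185/466)
Σ b_i: 743/768·1 + 729/24320·1 + (-14063/40128)·1 + 233/660·1 = 1 ✓
b·c: 729/24320·(-16/9) + (-14063/40128)·(-4/7) + 233/660·1 = 1/2 ✓
b·c²: 729/24320·256/81 + (-14063/40128)·16/49 + 233/660·1 = 1/3 ✓
b·Ac: (-14063/40128)·(-152/2009) + 233/660·185/466 = 1/6 ✓
b·c³: 729/24320·(-4096/729) + (-14063/40128)·(-64/343) + 233/660·1 = 1/4 ✓
b·(c∘Ac): (-14063/40128)·608/14063 + 233/660·185/466 = 1/8 ✓
b·Ac²: (-14063/40128)·2432/18081 + 233/660·775/2097 = 1/12 ✓
b·A²c: 233/660·55/466 = 1/24 ✓; 4 stages ⇒ order 4.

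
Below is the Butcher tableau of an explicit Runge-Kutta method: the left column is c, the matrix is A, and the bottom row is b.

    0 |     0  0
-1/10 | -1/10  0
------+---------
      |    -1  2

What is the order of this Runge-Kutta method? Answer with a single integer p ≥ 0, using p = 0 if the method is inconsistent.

1

b = (-1, 2)
c = (0, -1/10)
Σ b_i: (-1)·1 + 2·1 = 1 ✓
b·c: 2·(-1/10) = -1/5 ≠ 1/2 ⇒ order 1.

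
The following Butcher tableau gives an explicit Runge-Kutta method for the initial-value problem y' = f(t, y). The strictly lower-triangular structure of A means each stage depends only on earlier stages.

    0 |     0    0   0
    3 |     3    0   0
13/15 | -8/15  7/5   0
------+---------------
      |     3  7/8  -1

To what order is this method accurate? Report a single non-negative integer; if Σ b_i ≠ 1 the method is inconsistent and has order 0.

0

b = (3, 7/8, -1)
c = (0, 3, 13/15)
Ac = (0, 0, 21/5)
Σ b_i: 3·1 + 7/8·1 + (-1)·1 = 23/8 ≠ 1 ⇒ order 0.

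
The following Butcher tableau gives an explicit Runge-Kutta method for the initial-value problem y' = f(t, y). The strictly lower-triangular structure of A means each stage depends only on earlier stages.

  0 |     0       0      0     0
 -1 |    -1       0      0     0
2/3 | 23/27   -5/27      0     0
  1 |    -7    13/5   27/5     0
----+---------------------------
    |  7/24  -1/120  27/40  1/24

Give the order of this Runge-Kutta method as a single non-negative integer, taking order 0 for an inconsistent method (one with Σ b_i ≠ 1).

b = (7/24, -1/120, 27/40, 1/24)
c = (0, -1, 2/3, 1)
Ac = (0, 0, 5/27, 1)
Σ b_i: 7/24·1 + (-1/120)·1 + 27/40·1 + 1/24·1 = 1 ✓
b·c: (-1/120)·(-1) + 27/40·2/3 + 1/24·1 = 1/2 ✓
b·c²: (-1/120)·1 + 27/40·4/9 + 1/24·1 = 1/3 ✓
b·Ac: 27/40·5/27 + 1/24·1 = 1/6 ✓
b·c³: (-1/120)·(-1) + 27/40·8/27 + 1/24·1 = 1/4 ✓
b·(c∘Ac): 27/40·10/81 + 1/24·1 = 1/8 ✓
b·Ac²: 27/40·(-5/27) + 1/24·5 = 1/12 ✓
b·A²c: 1/24·1 = 1/24 ✓; 4 stages ⇒ order 4.

4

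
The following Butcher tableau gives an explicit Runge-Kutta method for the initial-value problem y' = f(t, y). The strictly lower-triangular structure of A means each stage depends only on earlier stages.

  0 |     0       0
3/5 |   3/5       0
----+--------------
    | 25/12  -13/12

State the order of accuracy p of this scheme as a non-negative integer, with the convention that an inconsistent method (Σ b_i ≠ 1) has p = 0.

b = (25/12, -13/12)
c = (0, 3/5)
Σ b_i: 25/12·1 + (-13/12)·1 = 1 ✓
b·c: (-13/12)·3/5 = -13/20 ≠ 1/2 ⇒ order 1.

1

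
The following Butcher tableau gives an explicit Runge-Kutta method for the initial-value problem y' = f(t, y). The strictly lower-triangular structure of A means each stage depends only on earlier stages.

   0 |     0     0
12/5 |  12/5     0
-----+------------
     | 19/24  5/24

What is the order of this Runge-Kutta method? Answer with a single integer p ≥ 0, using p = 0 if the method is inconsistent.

2

b = (19/24, 5/24)
c = (0, 12/5)
Σ b_i: 19/24·1 + 5/24·1 = 1 ✓
b·c: 5/24·12/5 = 1/2 ✓; 2 stages ⇒ order 2.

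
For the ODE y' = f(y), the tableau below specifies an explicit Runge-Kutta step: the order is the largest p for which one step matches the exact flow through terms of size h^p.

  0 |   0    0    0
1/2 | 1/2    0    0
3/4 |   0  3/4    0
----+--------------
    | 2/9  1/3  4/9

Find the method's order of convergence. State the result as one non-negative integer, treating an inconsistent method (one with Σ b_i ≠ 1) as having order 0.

3

b = (2/9, 1/3, 4/9)
c = (0, 1/2, 3/4)
Ac = (0, 0, 3/8)
Σ b_i: 2/9·1 + 1/3·1 + 4/9·1 = 1 ✓
b·c: 1/3·1/2 + 4/9·3/4 = 1/2 ✓
b·c²: 1/3·1/4 + 4/9·9/16 = 1/3 ✓
b·Ac: 4/9·3/8 = 1/6 ✓; 3 stages ⇒ order 3.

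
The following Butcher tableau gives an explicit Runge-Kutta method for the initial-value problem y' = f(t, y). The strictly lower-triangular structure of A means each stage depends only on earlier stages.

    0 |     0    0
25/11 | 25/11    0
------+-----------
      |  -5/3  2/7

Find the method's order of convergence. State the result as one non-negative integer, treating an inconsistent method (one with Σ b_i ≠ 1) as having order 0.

0

b = (-5/3, 2/7)
c = (0, 25/11)
Σ b_i: (-5/3)·1 + 2/7·1 = -29/21 ≠ 1 ⇒ order 0.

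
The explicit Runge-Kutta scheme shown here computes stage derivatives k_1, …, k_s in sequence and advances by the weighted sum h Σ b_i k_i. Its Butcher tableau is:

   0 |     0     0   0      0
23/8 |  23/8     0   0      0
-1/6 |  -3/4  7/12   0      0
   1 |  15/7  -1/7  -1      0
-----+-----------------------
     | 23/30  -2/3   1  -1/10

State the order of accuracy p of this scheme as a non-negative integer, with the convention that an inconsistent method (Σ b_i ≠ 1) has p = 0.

b = (23/30, -2/3, 1, -1/10)
c = (0, 23/8, -1/6, 1)
Ac = (0, 0, 161/96, -41/168)
Σ b_i: 23/30·1 + (-2/3)·1 + 1·1 + (-1/10)·1 = 1 ✓
b·c: (-2/3)·23/8 + 1·(-1/6) + (-1/10)·1 = -131/60 ≠ 1/2 ⇒ order 1.

1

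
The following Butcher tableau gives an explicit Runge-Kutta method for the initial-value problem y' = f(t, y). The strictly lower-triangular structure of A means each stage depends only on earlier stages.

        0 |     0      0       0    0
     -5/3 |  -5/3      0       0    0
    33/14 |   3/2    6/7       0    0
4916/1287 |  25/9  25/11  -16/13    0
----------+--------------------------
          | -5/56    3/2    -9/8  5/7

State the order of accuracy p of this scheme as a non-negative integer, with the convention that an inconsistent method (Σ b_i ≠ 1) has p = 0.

1

b = (-5/56, 3/2, -9/8, 5/7)
c = (0, -5/3, 33/14, 4916/1287)
Ac = (0, 0, -10/7, -20087/3003)
Σ b_i: (-5/56)·1 + 3/2·1 + (-9/8)·1 + 5/7·1 = 1 ✓
b·c: 3/2·(-5/3) + (-9/8)·33/14 + 5/7·4916/1287 = -349319/144144 ≠ 1/2 ⇒ order 1.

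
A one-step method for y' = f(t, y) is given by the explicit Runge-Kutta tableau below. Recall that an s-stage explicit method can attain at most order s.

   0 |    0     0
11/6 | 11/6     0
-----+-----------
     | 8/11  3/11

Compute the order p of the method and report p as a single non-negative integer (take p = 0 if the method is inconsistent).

2

b = (8/11, 3/11)
c = (0, 11/6)
Σ b_i: 8/11·1 + 3/11·1 = 1 ✓
b·c: 3/11·11/6 = 1/2 ✓; 2 stages ⇒ order 2.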